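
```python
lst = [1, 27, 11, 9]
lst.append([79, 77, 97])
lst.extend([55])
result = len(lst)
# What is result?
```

After line 1: lst = [1, 27, 11, 9]
After line 2 (append adds [79, 77, 97] as single element): lst = [1, 27, 11, 9, [79, 77, 97]]
After line 3 (extend unpacks [55], adds 55): lst = [1, 27, 11, 9, [79, 77, 97], 55]
After line 4: result = len(lst) = 6

6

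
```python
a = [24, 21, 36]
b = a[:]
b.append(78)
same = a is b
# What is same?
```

After line 1: a = [24, 21, 36]
After line 2 (b = a[:] is a shallow copy, new object): a = [24, 21, 36], b = [24, 21, 36]
After line 3 (append only mutates b): a = [24, 21, 36], b = [24, 21, 36, 78]
After line 4 (same = a is b; different objects -> False): same = False

False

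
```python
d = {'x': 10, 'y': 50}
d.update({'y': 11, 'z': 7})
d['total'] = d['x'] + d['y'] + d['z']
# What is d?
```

After line 1: d = {'x': 10, 'y': 50}
After line 2 (y overwritten, z added): d = {'x': 10, 'y': 11, 'z': 7}
After line 3 (total = 10 + 11 + 7 = 28): d = {'x': 10, 'y': 11, 'z': 7, 'total': 28}

{'x': 10, 'y': 11, 'z': 7, 'total': 28}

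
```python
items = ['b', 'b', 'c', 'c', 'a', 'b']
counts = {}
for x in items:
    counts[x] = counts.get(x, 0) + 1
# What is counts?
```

Initial: counts = {}, items = ['b', 'b', 'c', 'c', 'a', 'b']
See 'b': counts = {'b': 1}
See 'b': counts = {'b': 2}
See 'c': counts = {'b': 2, 'c': 1}
See 'c': counts = {'b': 2, 'c': 2}
See 'a': counts = {'b': 2, 'c': 2, 'a': 1}
See 'b': counts = {'b': 3, 'c': 2, 'a': 1}

{'b': 3, 'c': 2, 'a': 1}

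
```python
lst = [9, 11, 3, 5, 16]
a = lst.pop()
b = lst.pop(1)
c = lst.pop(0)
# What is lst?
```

After line 1: lst = [9, 11, 3, 5, 16]
After line 2 (pop() -> a = 16): lst = [9, 11, 3, 5]
After line 3 (pop(1) -> b = 11): lst = [9, 3, 5]
After line 4 (pop(0) -> c = 9): lst = [3, 5]

[3, 5]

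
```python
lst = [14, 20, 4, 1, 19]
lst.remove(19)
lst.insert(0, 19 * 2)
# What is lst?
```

After line 1: lst = [14, 20, 4, 1, 19]
After line 2 (remove first 19): lst = [14, 20, 4, 1]
After line 3 (insert 38 at index 0): lst = [38, 14, 20, 4, 1]

[38, 14, 20, 4, 1]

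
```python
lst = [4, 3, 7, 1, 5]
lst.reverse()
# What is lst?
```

[5, 1, 7, 3, 4]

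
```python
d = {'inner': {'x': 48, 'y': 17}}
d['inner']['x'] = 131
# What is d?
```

After line 1: d = {'inner': {'x': 48, 'y': 17}}
After line 2 (inner x overwritten): d = {'inner': {'x': 131, 'y': 17}}

{'inner': {'x': 131, 'y': 17}}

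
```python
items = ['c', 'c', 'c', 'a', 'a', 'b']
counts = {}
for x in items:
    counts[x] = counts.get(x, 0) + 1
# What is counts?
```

Initial: counts = {}, items = ['c', 'c', 'c', 'a', 'a', 'b']
See 'c': counts = {'c': 1}
See 'c': counts = {'c': 2}
See 'c': counts = {'c': 3}
See 'a': counts = {'c': 3, 'a': 1}
See 'a': counts = {'c': 3, 'a': 2}
See 'b': counts = {'c': 3, 'a': 2, 'b': 1}

{'c': 3, 'a': 2, 'b': 1}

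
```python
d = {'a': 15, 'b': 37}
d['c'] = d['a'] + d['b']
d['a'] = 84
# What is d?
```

After line 1: d = {'a': 15, 'b': 37}
After line 2 (d['c'] = 15 + 37): d = {'a': 15, 'b': 37, 'c': 52}
After line 3: d = {'a': 84, 'b': 37, 'c': 52}

{'a': 84, 'b': 37, 'c': 52}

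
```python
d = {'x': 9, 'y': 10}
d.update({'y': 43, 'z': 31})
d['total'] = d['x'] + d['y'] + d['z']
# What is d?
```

After line 1: d = {'x': 9, 'y': 10}
After line 2 (y overwritten, z added): d = {'x': 9, 'y': 43, 'z': 31}
After line 3 (total = 9 + 43 + 31 = 83): d = {'x': 9, 'y': 43, 'z': 31, 'total': 83}

{'x': 9, 'y': 43, 'z': 31, 'total': 83}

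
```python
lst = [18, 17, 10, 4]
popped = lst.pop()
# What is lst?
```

[18, 17, 10]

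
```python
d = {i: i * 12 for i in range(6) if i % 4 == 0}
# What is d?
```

{0: 0, 4: 48}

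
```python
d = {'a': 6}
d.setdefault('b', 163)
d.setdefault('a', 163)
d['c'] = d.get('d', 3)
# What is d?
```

After line 1: d = {'a': 6}
After line 2 (setdefault adds 'b'=163): d = {'a': 6, 'b': 163}
After line 3 (setdefault 'a' no-op, already exists): d = {'a': 6, 'b': 163}
After line 4 (get('d', 3) returns default since 'd' not in d): d = {'a': 6, 'b': 163, 'c': 3}

{'a': 6, 'b': 163, 'c': 3}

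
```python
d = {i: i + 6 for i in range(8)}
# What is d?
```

{0: 6, 1: 7, 2: 8, 3: 9, 4: 10, 5: 11, 6: 12, 7: 13}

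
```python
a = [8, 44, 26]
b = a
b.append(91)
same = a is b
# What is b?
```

After line 1: a = [8, 44, 26]
After line 2 (b = a is an alias, same object): a = [8, 44, 26], b = [8, 44, 26]
After line 3 (b.append mutates the shared list): a = [8, 44, 26, 91], b = [8, 44, 26, 91]
After line 4 (same = a is b; same object -> True): same = True

[8, 44, 26, 91]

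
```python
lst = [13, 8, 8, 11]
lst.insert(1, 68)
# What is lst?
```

[13, 68, 8, 8, 11]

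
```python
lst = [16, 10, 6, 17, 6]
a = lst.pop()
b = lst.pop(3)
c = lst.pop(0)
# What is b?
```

After line 1: lst = [16, 10, 6, 17, 6]
After line 2 (pop() -> a = 6): lst = [16, 10, 6, 17]
After line 3 (pop(3) -> b = 17): lst = [16, 10, 6]
After line 4 (pop(0) -> c = 16): lst = [10, 6]

17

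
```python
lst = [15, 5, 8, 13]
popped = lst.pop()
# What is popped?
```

13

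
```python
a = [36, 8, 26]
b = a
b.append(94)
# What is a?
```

After line 1: a = [36, 8, 26]
After line 2 (b = a is an alias, same object): a = [36, 8, 26], b = [36, 8, 26]
After line 3 (b.append mutates the shared list): a = [36, 8, 26, 94], b = [36, 8, 26, 94]

[36, 8, 26, 94]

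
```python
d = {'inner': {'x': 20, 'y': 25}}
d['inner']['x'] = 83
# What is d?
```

After line 1: d = {'inner': {'x': 20, 'y': 25}}
After line 2 (inner x overwritten): d = {'inner': {'x': 83, 'y': 25}}

{'inner': {'x': 83, 'y': 25}}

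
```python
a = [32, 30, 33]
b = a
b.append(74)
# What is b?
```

After line 1: a = [32, 30, 33]
After line 2 (b = a is an alias, same object): a = [32, 30, 33], b = [32, 30, 33]
After line 3 (b.append mutates the shared list): a = [32, 30, 33, 74], b = [32, 30, 33, 74]

[32, 30, 33, 74]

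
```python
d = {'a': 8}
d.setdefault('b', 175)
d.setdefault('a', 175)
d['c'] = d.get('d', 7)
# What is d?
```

After line 1: d = {'a': 8}
After line 2 (setdefault adds 'b'=175): d = {'a': 8, 'b': 175}
After line 3 (setdefault 'a' no-op, already exists): d = {'a': 8, 'b': 175}
After line 4 (get('d', 7) returns default since 'd' not in d): d = {'a': 8, 'b': 175, 'c': 7}

{'a': 8, 'b': 175, 'c': 7}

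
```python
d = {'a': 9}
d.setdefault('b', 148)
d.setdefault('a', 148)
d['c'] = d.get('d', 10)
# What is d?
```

After line 1: d = {'a': 9}
After line 2 (setdefault adds 'b'=148): d = {'a': 9, 'b': 148}
After line 3 (setdefault 'a' no-op, already exists): d = {'a': 9, 'b': 148}
After line 4 (get('d', 10) returns default since 'd' not in d): d = {'a': 9, 'b': 148, 'c': 10}

{'a': 9, 'b': 148, 'c': 10}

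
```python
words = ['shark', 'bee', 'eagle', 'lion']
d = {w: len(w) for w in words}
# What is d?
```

{'shark': 5, 'bee': 3, 'eagle': 5, 'lion': 4}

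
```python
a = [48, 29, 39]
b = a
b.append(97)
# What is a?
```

After line 1: a = [48, 29, 39]
After line 2 (b = a is an alias, same object): a = [48, 29, 39], b = [48, 29, 39]
After line 3 (b.append mutates the shared list): a = [48, 29, 39, 97], b = [48, 29, 39, 97]

[48, 29, 39, 97]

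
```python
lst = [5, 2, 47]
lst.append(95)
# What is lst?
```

[5, 2, 47, 95]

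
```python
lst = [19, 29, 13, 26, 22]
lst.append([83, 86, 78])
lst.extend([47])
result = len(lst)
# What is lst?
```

After line 1: lst = [19, 29, 13, 26, 22]
After line 2 (append adds [83, 86, 78] as single element): lst = [19, 29, 13, 26, 22, [83, 86, 78]]
After line 3 (extend unpacks [47], adds 47): lst = [19, 29, 13, 26, 22, [83, 86, 78], 47]
After line 4: result = len(lst) = 7

[19, 29, 13, 26, 22, [83, 86, 78], 47]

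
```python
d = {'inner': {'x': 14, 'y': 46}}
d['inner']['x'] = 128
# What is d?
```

After line 1: d = {'inner': {'x': 14, 'y': 46}}
After line 2 (inner x overwritten): d = {'inner': {'x': 128, 'y': 46}}

{'inner': {'x': 128, 'y': 46}}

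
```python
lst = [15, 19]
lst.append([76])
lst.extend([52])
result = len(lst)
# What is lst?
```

After line 1: lst = [15, 19]
After line 2 (append adds [76] as single element): lst = [15, 19, [76]]
After line 3 (extend unpacks [52], adds 52): lst = [15, 19, [76], 52]
After line 4: result = len(lst) = 4

[15, 19, [76], 52]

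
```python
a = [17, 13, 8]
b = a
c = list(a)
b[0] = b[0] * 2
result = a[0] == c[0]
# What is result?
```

After line 1: a = [17, 13, 8]
After line 2 (b = a, alias): a = [17, 13, 8], b = [17, 13, 8]
After line 3 (c = list(a) is a copy, new object): c = [17, 13, 8]
After line 4 (b[0] = 17 * 2 = 34; mutates shared a/b): a = b = [34, 13, 8], c = [17, 13, 8]
After line 5 (a[0] = 34, c[0] = 17; result = False)

False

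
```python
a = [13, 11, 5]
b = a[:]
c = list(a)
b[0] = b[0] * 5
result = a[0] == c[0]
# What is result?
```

After line 1: a = [13, 11, 5]
After line 2 (b = a[:], copy): a = [13, 11, 5], b = [13, 11, 5]
After line 3 (c = list(a) is a copy, new object): c = [13, 11, 5]
After line 4 (b[0] = 13 * 5 = 65; only b mutates (copy)): a = [13, 11, 5], b = [65, 11, 5], c = [13, 11, 5]
After line 5 (a[0] = 13, c[0] = 13; result = True)

True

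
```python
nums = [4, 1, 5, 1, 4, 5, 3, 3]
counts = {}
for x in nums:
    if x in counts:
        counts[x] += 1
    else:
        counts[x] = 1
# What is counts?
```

Initial: counts = {}, nums = [4, 1, 5, 1, 4, 5, 3, 3]
See 4: counts = {4: 1}
See 1: counts = {4: 1, 1: 1}
See 5: counts = {4: 1, 1: 1, 5: 1}
See 1: counts = {4: 1, 1: 2, 5: 1}
See 4: counts = {4: 2, 1: 2, 5: 1}
See 5: counts = {4: 2, 1: 2, 5: 2}
See 3: counts = {4: 2, 1: 2, 5: 2, 3: 1}
See 3: counts = {4: 2, 1: 2, 5: 2, 3: 2}

{4: 2, 1: 2, 5: 2, 3: 2}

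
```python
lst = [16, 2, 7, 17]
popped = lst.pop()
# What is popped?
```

17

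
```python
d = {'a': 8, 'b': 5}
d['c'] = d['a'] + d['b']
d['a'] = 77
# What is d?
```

After line 1: d = {'a': 8, 'b': 5}
After line 2 (d['c'] = 8 + 5): d = {'a': 8, 'b': 5, 'c': 13}
After line 3: d = {'a': 77, 'b': 5, 'c': 13}

{'a': 77, 'b': 5, 'c': 13}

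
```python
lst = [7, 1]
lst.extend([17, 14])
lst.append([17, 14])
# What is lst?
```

After line 1: lst = [7, 1]
After line 2 (extend unpacks [17, 14]): lst = [7, 1, 17, 14]
After line 3 (append adds [17, 14] as single element): lst = [7, 1, 17, 14, [17, 14]]

[7, 1, 17, 14, [17, 14]]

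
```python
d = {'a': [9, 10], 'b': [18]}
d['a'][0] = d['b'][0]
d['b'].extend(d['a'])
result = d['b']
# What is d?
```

After line 1: d = {'a': [9, 10], 'b': [18]}
After line 2 (a[0] = b[0] = 18): d = {'a': [18, 10], 'b': [18]}
After line 3 (b.extend(a) appends [18, 10]): d = {'a': [18, 10], 'b': [18, 18, 10]}
After line 4: result = d['b'] = [18, 18, 10]

{'a': [18, 10], 'b': [18, 18, 10]}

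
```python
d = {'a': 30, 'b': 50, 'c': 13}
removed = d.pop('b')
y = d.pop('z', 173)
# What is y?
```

After line 1: d = {'a': 30, 'b': 50, 'c': 13}
After line 2 (pop 'b' returns 50): d = {'a': 30, 'c': 13}, removed = 50
After line 3 (pop 'z' missing, returns default 173): d = {'a': 30, 'c': 13}, y = 173

173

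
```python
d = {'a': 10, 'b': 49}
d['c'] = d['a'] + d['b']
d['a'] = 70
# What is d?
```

After line 1: d = {'a': 10, 'b': 49}
After line 2 (d['c'] = 10 + 49): d = {'a': 10, 'b': 49, 'c': 59}
After line 3: d = {'a': 70, 'b': 49, 'c': 59}

{'a': 70, 'b': 49, 'c': 59}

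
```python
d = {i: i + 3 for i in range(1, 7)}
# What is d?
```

{1: 4, 2: 5, 3: 6, 4: 7, 5: 8, 6: 9}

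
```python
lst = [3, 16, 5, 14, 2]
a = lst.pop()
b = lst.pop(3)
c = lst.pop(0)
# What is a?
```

After line 1: lst = [3, 16, 5, 14, 2]
After line 2 (pop() -> a = 2): lst = [3, 16, 5, 14]
After line 3 (pop(3) -> b = 14): lst = [3, 16, 5]
After line 4 (pop(0) -> c = 3): lst = [16, 5]

2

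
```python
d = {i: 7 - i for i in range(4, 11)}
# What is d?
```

{4: 3, 5: 2, 6: 1, 7: 0, 8: -1, 9: -2, 10: -3}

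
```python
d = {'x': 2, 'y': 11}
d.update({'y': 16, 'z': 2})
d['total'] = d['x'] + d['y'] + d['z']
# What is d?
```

After line 1: d = {'x': 2, 'y': 11}
After line 2 (y overwritten, z added): d = {'x': 2, 'y': 16, 'z': 2}
After line 3 (total = 2 + 16 + 2 = 20): d = {'x': 2, 'y': 16, 'z': 2, 'total': 20}

{'x': 2, 'y': 16, 'z': 2, 'total': 20}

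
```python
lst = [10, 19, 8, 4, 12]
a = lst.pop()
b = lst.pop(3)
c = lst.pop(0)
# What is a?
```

After line 1: lst = [10, 19, 8, 4, 12]
After line 2 (pop() -> a = 12): lst = [10, 19, 8, 4]
After line 3 (pop(3) -> b = 4): lst = [10, 19, 8]
After line 4 (pop(0) -> c = 10): lst = [19, 8]

12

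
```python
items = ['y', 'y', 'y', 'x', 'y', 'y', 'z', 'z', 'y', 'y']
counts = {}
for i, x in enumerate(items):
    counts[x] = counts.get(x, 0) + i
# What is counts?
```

Initial: counts = {}, items = ['y', 'y', 'y', 'x', 'y', 'y', 'z', 'z', 'y', 'y']
i=0, x='y': counts = {'y': 0}
i=1, x='y': counts = {'y': 1}
i=2, x='y': counts = {'y': 3}
i=3, x='x': counts = {'y': 3, 'x': 3}
i=4, x='y': counts = {'y': 7, 'x': 3}
i=5, x='y': counts = {'y': 12, 'x': 3}
i=6, x='z': counts = {'y': 12, 'x': 3, 'z': 6}
i=7, x='z': counts = {'y': 12, 'x': 3, 'z': 13}
i=8, x='y': counts = {'y': 20, 'x': 3, 'z': 13}
i=9, x='y': counts = {'y': 29, 'x': 3, 'z': 13}

{'y': 29, 'x': 3, 'z': 13}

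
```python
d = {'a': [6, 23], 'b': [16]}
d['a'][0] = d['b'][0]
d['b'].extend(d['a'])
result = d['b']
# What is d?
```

After line 1: d = {'a': [6, 23], 'b': [16]}
After line 2 (a[0] = b[0] = 16): d = {'a': [16, 23], 'b': [16]}
After line 3 (b.extend(a) appends [16, 23]): d = {'a': [16, 23], 'b': [16, 16, 23]}
After line 4: result = d['b'] = [16, 16, 23]

{'a': [16, 23], 'b': [16, 16, 23]}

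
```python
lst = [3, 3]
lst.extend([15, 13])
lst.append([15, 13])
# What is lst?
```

After line 1: lst = [3, 3]
After line 2 (extend unpacks [15, 13]): lst = [3, 3, 15, 13]
After line 3 (append adds [15, 13] as single element): lst = [3, 3, 15, 13, [15, 13]]

[3, 3, 15, 13, [15, 13]]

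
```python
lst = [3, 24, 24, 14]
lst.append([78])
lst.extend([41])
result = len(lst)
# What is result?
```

After line 1: lst = [3, 24, 24, 14]
After line 2 (append adds [78] as single element): lst = [3, 24, 24, 14, [78]]
After line 3 (extend unpacks [41], adds 41): lst = [3, 24, 24, 14, [78], 41]
After line 4: result = len(lst) = 6

6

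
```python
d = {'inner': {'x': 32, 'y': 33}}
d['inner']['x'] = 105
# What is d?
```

After line 1: d = {'inner': {'x': 32, 'y': 33}}
After line 2 (inner x overwritten): d = {'inner': {'x': 105, 'y': 33}}

{'inner': {'x': 105, 'y': 33}}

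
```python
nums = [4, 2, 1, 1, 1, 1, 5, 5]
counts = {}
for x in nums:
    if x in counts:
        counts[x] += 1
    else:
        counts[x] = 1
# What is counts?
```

Initial: counts = {}, nums = [4, 2, 1, 1, 1, 1, 5, 5]
See 4: counts = {4: 1}
See 2: counts = {4: 1, 2: 1}
See 1: counts = {4: 1, 2: 1, 1: 1}
See 1: counts = {4: 1, 2: 1, 1: 2}
See 1: counts = {4: 1, 2: 1, 1: 3}
See 1: counts = {4: 1, 2: 1, 1: 4}
See 5: counts = {4: 1, 2: 1, 1: 4, 5: 1}
See 5: counts = {4: 1, 2: 1, 1: 4, 5: 2}

{4: 1, 2: 1, 1: 4, 5: 2}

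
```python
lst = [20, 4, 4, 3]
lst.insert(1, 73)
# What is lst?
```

[20, 73, 4, 4, 3]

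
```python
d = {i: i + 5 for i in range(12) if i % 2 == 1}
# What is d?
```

{1: 6, 3: 8, 5: 10, 7: 12, 9: 14, 11: 16}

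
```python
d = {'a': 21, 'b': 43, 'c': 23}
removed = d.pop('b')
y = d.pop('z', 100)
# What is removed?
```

After line 1: d = {'a': 21, 'b': 43, 'c': 23}
After line 2 (pop 'b' returns 43): d = {'a': 21, 'c': 23}, removed = 43
After line 3 (pop 'z' missing, returns default 100): d = {'a': 21, 'c': 23}, y = 100

43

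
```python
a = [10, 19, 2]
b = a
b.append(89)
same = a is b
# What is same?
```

After line 1: a = [10, 19, 2]
After line 2 (b = a is an alias, same object): a = [10, 19, 2], b = [10, 19, 2]
After line 3 (b.append mutates the shared list): a = [10, 19, 2, 89], b = [10, 19, 2, 89]
After line 4 (same = a is b; same object -> True): same = True

True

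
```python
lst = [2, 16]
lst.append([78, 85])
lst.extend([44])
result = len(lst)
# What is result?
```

After line 1: lst = [2, 16]
After line 2 (append adds [78, 85] as single element): lst = [2, 16, [78, 85]]
After line 3 (extend unpacks [44], adds 44): lst = [2, 16, [78, 85], 44]
After line 4: result = len(lst) = 4

4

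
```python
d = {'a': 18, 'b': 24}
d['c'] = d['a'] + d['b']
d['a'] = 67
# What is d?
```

After line 1: d = {'a': 18, 'b': 24}
After line 2 (d['c'] = 18 + 24): d = {'a': 18, 'b': 24, 'c': 42}
After line 3: d = {'a': 67, 'b': 24, 'c': 42}

{'a': 67, 'b': 24, 'c': 42}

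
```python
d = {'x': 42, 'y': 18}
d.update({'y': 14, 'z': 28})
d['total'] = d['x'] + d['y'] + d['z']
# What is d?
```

After line 1: d = {'x': 42, 'y': 18}
After line 2 (y overwritten, z added): d = {'x': 42, 'y': 14, 'z': 28}
After line 3 (total = 42 + 14 + 28 = 84): d = {'x': 42, 'y': 14, 'z': 28, 'total': 84}

{'x': 42, 'y': 14, 'z': 28, 'total': 84}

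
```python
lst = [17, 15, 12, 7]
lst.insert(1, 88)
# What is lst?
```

[17, 88, 15, 12, 7]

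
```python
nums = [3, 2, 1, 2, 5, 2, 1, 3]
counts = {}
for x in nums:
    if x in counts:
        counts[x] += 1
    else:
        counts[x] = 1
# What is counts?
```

Initial: counts = {}, nums = [3, 2, 1, 2, 5, 2, 1, 3]
See 3: counts = {3: 1}
See 2: counts = {3: 1, 2: 1}
See 1: counts = {3: 1, 2: 1, 1: 1}
See 2: counts = {3: 1, 2: 2, 1: 1}
See 5: counts = {3: 1, 2: 2, 1: 1, 5: 1}
See 2: counts = {3: 1, 2: 3, 1: 1, 5: 1}
See 1: counts = {3: 1, 2: 3, 1: 2, 5: 1}
See 3: counts = {3: 2, 2: 3, 1: 2, 5: 1}

{3: 2, 2: 3, 1: 2, 5: 1}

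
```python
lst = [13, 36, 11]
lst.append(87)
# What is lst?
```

[13, 36, 11, 87]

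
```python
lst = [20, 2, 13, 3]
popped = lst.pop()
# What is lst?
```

[20, 2, 13]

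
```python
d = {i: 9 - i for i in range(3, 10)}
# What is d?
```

{3: 6, 4: 5, 5: 4, 6: 3, 7: 2, 8: 1, 9: 0}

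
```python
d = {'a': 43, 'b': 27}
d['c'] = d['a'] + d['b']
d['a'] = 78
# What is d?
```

After line 1: d = {'a': 43, 'b': 27}
After line 2 (d['c'] = 43 + 27): d = {'a': 43, 'b': 27, 'c': 70}
After line 3: d = {'a': 78, 'b': 27, 'c': 70}

{'a': 78, 'b': 27, 'c': 70}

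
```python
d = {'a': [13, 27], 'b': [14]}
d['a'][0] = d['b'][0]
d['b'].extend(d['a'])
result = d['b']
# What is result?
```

After line 1: d = {'a': [13, 27], 'b': [14]}
After line 2 (a[0] = b[0] = 14): d = {'a': [14, 27], 'b': [14]}
After line 3 (b.extend(a) appends [14, 27]): d = {'a': [14, 27], 'b': [14, 14, 27]}
After line 4: result = d['b'] = [14, 14, 27]

[14, 14, 27]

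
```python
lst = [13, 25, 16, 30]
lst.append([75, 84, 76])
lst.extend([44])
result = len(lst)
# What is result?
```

After line 1: lst = [13, 25, 16, 30]
After line 2 (append adds [75, 84, 76] as single element): lst = [13, 25, 16, 30, [75, 84, 76]]
After line 3 (extend unpacks [44], adds 44): lst = [13, 25, 16, 30, [75, 84, 76], 44]
After line 4: result = len(lst) = 6

6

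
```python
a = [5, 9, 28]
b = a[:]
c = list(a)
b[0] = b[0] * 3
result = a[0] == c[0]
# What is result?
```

After line 1: a = [5, 9, 28]
After line 2 (b = a[:], copy): a = [5, 9, 28], b = [5, 9, 28]
After line 3 (c = list(a) is a copy, new object): c = [5, 9, 28]
After line 4 (b[0] = 5 * 3 = 15; only b mutates (copy)): a = [5, 9, 28], b = [15, 9, 28], c = [5, 9, 28]
After line 5 (a[0] = 5, c[0] = 5; result = True)

True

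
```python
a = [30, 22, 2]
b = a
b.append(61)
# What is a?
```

After line 1: a = [30, 22, 2]
After line 2 (b = a is an alias, same object): a = [30, 22, 2], b = [30, 22, 2]
After line 3 (b.append mutates the shared list): a = [30, 22, 2, 61], b = [30, 22, 2, 61]

[30, 22, 2, 61]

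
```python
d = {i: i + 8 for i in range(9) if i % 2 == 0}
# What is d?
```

{0: 8, 2: 10, 4: 12, 6: 14, 8: 16}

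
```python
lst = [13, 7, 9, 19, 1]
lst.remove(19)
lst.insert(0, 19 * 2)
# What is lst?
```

After line 1: lst = [13, 7, 9, 19, 1]
After line 2 (remove first 19): lst = [13, 7, 9, 1]
After line 3 (insert 38 at index 0): lst = [38, 13, 7, 9, 1]

[38, 13, 7, 9, 1]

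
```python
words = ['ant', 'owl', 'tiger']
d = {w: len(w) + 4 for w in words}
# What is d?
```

{'ant': 7, 'owl': 7, 'tiger': 9}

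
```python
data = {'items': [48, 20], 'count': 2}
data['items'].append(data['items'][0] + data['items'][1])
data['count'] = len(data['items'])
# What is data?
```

After line 1: data = {'items': [48, 20], 'count': 2}
After line 2 (append 48 + 20 = 68): data = {'items': [48, 20, 68], 'count': 2}
After line 3 (count = len(items) = 3): data = {'items': [48, 20, 68], 'count': 3}

{'items': [48, 20, 68], 'count': 3}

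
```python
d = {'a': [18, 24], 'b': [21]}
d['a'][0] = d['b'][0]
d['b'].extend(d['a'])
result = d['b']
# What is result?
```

After line 1: d = {'a': [18, 24], 'b': [21]}
After line 2 (a[0] = b[0] = 21): d = {'a': [21, 24], 'b': [21]}
After line 3 (b.extend(a) appends [21, 24]): d = {'a': [21, 24], 'b': [21, 21, 24]}
After line 4: result = d['b'] = [21, 21, 24]

[21, 21, 24]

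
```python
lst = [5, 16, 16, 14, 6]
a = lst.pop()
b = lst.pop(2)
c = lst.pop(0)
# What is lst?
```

After line 1: lst = [5, 16, 16, 14, 6]
After line 2 (pop() -> a = 6): lst = [5, 16, 16, 14]
After line 3 (pop(2) -> b = 16): lst = [5, 16, 14]
After line 4 (pop(0) -> c = 5): lst = [16, 14]

[16, 14]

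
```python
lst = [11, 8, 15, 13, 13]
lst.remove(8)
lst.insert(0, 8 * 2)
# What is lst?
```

After line 1: lst = [11, 8, 15, 13, 13]
After line 2 (remove first 8): lst = [11, 15, 13, 13]
After line 3 (insert 16 at index 0): lst = [16, 11, 15, 13, 13]

[16, 11, 15, 13, 13]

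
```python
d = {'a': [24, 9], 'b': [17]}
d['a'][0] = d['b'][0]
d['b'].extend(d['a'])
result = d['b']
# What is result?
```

After line 1: d = {'a': [24, 9], 'b': [17]}
After line 2 (a[0] = b[0] = 17): d = {'a': [17, 9], 'b': [17]}
After line 3 (b.extend(a) appends [17, 9]): d = {'a': [17, 9], 'b': [17, 17, 9]}
After line 4: result = d['b'] = [17, 17, 9]

[17, 17, 9]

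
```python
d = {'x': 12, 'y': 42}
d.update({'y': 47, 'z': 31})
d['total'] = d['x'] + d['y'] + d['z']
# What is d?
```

After line 1: d = {'x': 12, 'y': 42}
After line 2 (y overwritten, z added): d = {'x': 12, 'y': 47, 'z': 31}
After line 3 (total = 12 + 47 + 31 = 90): d = {'x': 12, 'y': 47, 'z': 31, 'total': 90}

{'x': 12, 'y': 47, 'z': 31, 'total': 90}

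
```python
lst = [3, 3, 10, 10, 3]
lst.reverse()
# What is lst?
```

[3, 10, 10, 3, 3]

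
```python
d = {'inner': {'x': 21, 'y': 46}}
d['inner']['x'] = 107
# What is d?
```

After line 1: d = {'inner': {'x': 21, 'y': 46}}
After line 2 (inner x overwritten): d = {'inner': {'x': 107, 'y': 46}}

{'inner': {'x': 107, 'y': 46}}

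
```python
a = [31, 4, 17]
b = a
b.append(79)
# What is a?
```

After line 1: a = [31, 4, 17]
After line 2 (b = a is an alias, same object): a = [31, 4, 17], b = [31, 4, 17]
After line 3 (b.append mutates the shared list): a = [31, 4, 17, 79], b = [31, 4, 17, 79]

[31, 4, 17, 79]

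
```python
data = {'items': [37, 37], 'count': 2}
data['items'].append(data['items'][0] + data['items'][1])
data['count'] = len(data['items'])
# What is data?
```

After line 1: data = {'items': [37, 37], 'count': 2}
After line 2 (append 37 + 37 = 74): data = {'items': [37, 37, 74], 'count': 2}
After line 3 (count = len(items) = 3): data = {'items': [37, 37, 74], 'count': 3}

{'items': [37, 37, 74], 'count': 3}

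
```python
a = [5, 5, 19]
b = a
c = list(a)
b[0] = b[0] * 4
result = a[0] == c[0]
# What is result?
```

After line 1: a = [5, 5, 19]
After line 2 (b = a, alias): a = [5, 5, 19], b = [5, 5, 19]
After line 3 (c = list(a) is a copy, new object): c = [5, 5, 19]
After line 4 (b[0] = 5 * 4 = 20; mutates shared a/b): a = b = [20, 5, 19], c = [5, 5, 19]
After line 5 (a[0] = 20, c[0] = 5; result = False)

False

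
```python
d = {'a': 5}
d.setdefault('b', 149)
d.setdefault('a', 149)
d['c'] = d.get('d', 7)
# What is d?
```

After line 1: d = {'a': 5}
After line 2 (setdefault adds 'b'=149): d = {'a': 5, 'b': 149}
After line 3 (setdefault 'a' no-op, already exists): d = {'a': 5, 'b': 149}
After line 4 (get('d', 7) returns default since 'd' not in d): d = {'a': 5, 'b': 149, 'c': 7}

{'a': 5, 'b': 149, 'c': 7}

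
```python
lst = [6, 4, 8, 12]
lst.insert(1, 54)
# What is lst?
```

[6, 54, 4, 8, 12]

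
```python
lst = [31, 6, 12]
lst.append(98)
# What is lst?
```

[31, 6, 12, 98]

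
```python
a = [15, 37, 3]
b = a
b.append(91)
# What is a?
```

After line 1: a = [15, 37, 3]
After line 2 (b = a is an alias, same object): a = [15, 37, 3], b = [15, 37, 3]
After line 3 (b.append mutates the shared list): a = [15, 37, 3, 91], b = [15, 37, 3, 91]

[15, 37, 3, 91]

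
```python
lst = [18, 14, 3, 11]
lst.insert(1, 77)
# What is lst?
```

[18, 77, 14, 3, 11]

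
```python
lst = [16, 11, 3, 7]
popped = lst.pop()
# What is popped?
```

7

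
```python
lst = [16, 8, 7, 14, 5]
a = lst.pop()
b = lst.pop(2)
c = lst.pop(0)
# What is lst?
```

After line 1: lst = [16, 8, 7, 14, 5]
After line 2 (pop() -> a = 5): lst = [16, 8, 7, 14]
After line 3 (pop(2) -> b = 7): lst = [16, 8, 14]
After line 4 (pop(0) -> c = 16): lst = [8, 14]

[8, 14]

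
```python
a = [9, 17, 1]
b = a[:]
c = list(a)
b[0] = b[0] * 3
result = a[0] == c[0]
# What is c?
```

After line 1: a = [9, 17, 1]
After line 2 (b = a[:], copy): a = [9, 17, 1], b = [9, 17, 1]
After line 3 (c = list(a) is a copy, new object): c = [9, 17, 1]
After line 4 (b[0] = 9 * 3 = 27; only b mutates (copy)): a = [9, 17, 1], b = [27, 17, 1], c = [9, 17, 1]
After line 5 (a[0] = 9, c[0] = 9; result = True)

[9, 17, 1]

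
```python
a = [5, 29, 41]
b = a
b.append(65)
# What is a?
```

After line 1: a = [5, 29, 41]
After line 2 (b = a is an alias, same object): a = [5, 29, 41], b = [5, 29, 41]
After line 3 (b.append mutates the shared list): a = [5, 29, 41, 65], b = [5, 29, 41, 65]

[5, 29, 41, 65]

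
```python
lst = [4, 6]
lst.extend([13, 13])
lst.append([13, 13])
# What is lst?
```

After line 1: lst = [4, 6]
After line 2 (extend unpacks [13, 13]): lst = [4, 6, 13, 13]
After line 3 (append adds [13, 13] as single element): lst = [4, 6, 13, 13, [13, 13]]

[4, 6, 13, 13, [13, 13]]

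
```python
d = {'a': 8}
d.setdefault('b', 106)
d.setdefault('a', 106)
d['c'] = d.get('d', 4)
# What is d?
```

After line 1: d = {'a': 8}
After line 2 (setdefault adds 'b'=106): d = {'a': 8, 'b': 106}
After line 3 (setdefault 'a' no-op, already exists): d = {'a': 8, 'b': 106}
After line 4 (get('d', 4) returns default since 'd' not in d): d = {'a': 8, 'b': 106, 'c': 4}

{'a': 8, 'b': 106, 'c': 4}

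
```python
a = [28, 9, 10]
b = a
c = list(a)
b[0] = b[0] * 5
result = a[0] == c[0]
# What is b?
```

After line 1: a = [28, 9, 10]
After line 2 (b = a, alias): a = [28, 9, 10], b = [28, 9, 10]
After line 3 (c = list(a) is a copy, new object): c = [28, 9, 10]
After line 4 (b[0] = 28 * 5 = 140; mutates shared a/b): a = b = [140, 9, 10], c = [28, 9, 10]
After line 5 (a[0] = 140, c[0] = 28; result = False)

[140, 9, 10]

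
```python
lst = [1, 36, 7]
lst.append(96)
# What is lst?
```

[1, 36, 7, 96]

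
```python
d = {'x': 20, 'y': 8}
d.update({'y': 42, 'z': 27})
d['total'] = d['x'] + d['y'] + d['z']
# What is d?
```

After line 1: d = {'x': 20, 'y': 8}
After line 2 (y overwritten, z added): d = {'x': 20, 'y': 42, 'z': 27}
After line 3 (total = 20 + 42 + 27 = 89): d = {'x': 20, 'y': 42, 'z': 27, 'total': 89}

{'x': 20, 'y': 42, 'z': 27, 'total': 89}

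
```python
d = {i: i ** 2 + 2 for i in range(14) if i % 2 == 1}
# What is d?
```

{1: 3, 3: 11, 5: 27, 7: 51, 9: 83, 11: 123, 13: 171}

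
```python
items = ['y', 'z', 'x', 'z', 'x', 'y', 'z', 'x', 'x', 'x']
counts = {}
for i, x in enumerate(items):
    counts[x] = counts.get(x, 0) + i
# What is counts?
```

Initial: counts = {}, items = ['y', 'z', 'x', 'z', 'x', 'y', 'z', 'x', 'x', 'x']
i=0, x='y': counts = {'y': 0}
i=1, x='z': counts = {'y': 0, 'z': 1}
i=2, x='x': counts = {'y': 0, 'z': 1, 'x': 2}
i=3, x='z': counts = {'y': 0, 'z': 4, 'x': 2}
i=4, x='x': counts = {'y': 0, 'z': 4, 'x': 6}
i=5, x='y': counts = {'y': 5, 'z': 4, 'x': 6}
i=6, x='z': counts = {'y': 5, 'z': 10, 'x': 6}
i=7, x='x': counts = {'y': 5, 'z': 10, 'x': 13}
i=8, x='x': counts = {'y': 5, 'z': 10, 'x': 21}
i=9, x='x': counts = {'y': 5, 'z': 10, 'x': 30}

{'y': 5, 'z': 10, 'x': 30}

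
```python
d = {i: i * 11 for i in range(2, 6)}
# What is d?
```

{2: 22, 3: 33, 4: 44, 5: 55}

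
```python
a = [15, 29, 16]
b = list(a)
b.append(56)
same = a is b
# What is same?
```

After line 1: a = [15, 29, 16]
After line 2 (b = list(a) is a shallow copy, new object): a = [15, 29, 16], b = [15, 29, 16]
After line 3 (append only mutates b): a = [15, 29, 16], b = [15, 29, 16, 56]
After line 4 (same = a is b; different objects -> False): same = False

False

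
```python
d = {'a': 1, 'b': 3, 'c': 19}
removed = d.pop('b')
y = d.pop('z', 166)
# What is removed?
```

After line 1: d = {'a': 1, 'b': 3, 'c': 19}
After line 2 (pop 'b' returns 3): d = {'a': 1, 'c': 19}, removed = 3
After line 3 (pop 'z' missing, returns default 166): d = {'a': 1, 'c': 19}, y = 166

3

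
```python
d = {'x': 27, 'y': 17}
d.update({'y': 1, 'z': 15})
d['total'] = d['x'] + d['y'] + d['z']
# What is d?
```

After line 1: d = {'x': 27, 'y': 17}
After line 2 (y overwritten, z added): d = {'x': 27, 'y': 1, 'z': 15}
After line 3 (total = 27 + 1 + 15 = 43): d = {'x': 27, 'y': 1, 'z': 15, 'total': 43}

{'x': 27, 'y': 1, 'z': 15, 'total': 43}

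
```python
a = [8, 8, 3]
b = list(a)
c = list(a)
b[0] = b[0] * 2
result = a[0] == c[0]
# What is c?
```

After line 1: a = [8, 8, 3]
After line 2 (b = list(a), copy): a = [8, 8, 3], b = [8, 8, 3]
After line 3 (c = list(a) is a copy, new object): c = [8, 8, 3]
After line 4 (b[0] = 8 * 2 = 16; only b mutates (copy)): a = [8, 8, 3], b = [16, 8, 3], c = [8, 8, 3]
After line 5 (a[0] = 8, c[0] = 8; result = True)

[8, 8, 3]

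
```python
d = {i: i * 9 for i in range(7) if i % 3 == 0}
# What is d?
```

{0: 0, 3: 27, 6: 54}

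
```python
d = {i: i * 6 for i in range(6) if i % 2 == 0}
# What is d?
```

{0: 0, 2: 12, 4: 24}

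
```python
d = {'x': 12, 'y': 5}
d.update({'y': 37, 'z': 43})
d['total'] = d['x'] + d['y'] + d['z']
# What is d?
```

After line 1: d = {'x': 12, 'y': 5}
After line 2 (y overwritten, z added): d = {'x': 12, 'y': 37, 'z': 43}
After line 3 (total = 12 + 37 + 43 = 92): d = {'x': 12, 'y': 37, 'z': 43, 'total': 92}

{'x': 12, 'y': 37, 'z': 43, 'total': 92}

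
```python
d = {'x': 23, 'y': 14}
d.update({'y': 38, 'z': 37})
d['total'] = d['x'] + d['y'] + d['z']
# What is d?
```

After line 1: d = {'x': 23, 'y': 14}
After line 2 (y overwritten, z added): d = {'x': 23, 'y': 38, 'z': 37}
After line 3 (total = 23 + 38 + 37 = 98): d = {'x': 23, 'y': 38, 'z': 37, 'total': 98}

{'x': 23, 'y': 38, 'z': 37, 'total': 98}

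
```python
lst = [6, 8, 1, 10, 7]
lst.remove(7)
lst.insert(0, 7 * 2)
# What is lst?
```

After line 1: lst = [6, 8, 1, 10, 7]
After line 2 (remove first 7): lst = [6, 8, 1, 10]
After line 3 (insert 14 at index 0): lst = [14, 6, 8, 1, 10]

[14, 6, 8, 1, 10]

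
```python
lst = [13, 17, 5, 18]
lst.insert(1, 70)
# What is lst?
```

[13, 70, 17, 5, 18]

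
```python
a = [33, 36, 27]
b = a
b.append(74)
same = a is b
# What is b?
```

After line 1: a = [33, 36, 27]
After line 2 (b = a is an alias, same object): a = [33, 36, 27], b = [33, 36, 27]
After line 3 (b.append mutates the shared list): a = [33, 36, 27, 74], b = [33, 36, 27, 74]
After line 4 (same = a is b; same object -> True): same = True

[33, 36, 27, 74]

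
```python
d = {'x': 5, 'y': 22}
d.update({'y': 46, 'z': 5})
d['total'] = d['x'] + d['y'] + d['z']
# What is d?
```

After line 1: d = {'x': 5, 'y': 22}
After line 2 (y overwritten, z added): d = {'x': 5, 'y': 46, 'z': 5}
After line 3 (total = 5 + 46 + 5 = 56): d = {'x': 5, 'y': 46, 'z': 5, 'total': 56}

{'x': 5, 'y': 46, 'z': 5, 'total': 56}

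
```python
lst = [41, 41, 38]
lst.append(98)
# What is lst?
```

[41, 41, 38, 98]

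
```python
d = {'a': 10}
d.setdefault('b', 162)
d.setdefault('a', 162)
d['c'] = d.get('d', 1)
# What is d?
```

After line 1: d = {'a': 10}
After line 2 (setdefault adds 'b'=162): d = {'a': 10, 'b': 162}
After line 3 (setdefault 'a' no-op, already exists): d = {'a': 10, 'b': 162}
After line 4 (get('d', 1) returns default since 'd' not in d): d = {'a': 10, 'b': 162, 'c': 1}

{'a': 10, 'b': 162, 'c': 1}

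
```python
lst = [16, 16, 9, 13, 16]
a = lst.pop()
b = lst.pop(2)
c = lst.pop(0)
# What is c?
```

After line 1: lst = [16, 16, 9, 13, 16]
After line 2 (pop() -> a = 16): lst = [16, 16, 9, 13]
After line 3 (pop(2) -> b = 9): lst = [16, 16, 13]
After line 4 (pop(0) -> c = 16): lst = [16, 13]

16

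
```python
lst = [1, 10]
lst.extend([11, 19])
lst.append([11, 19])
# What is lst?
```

After line 1: lst = [1, 10]
After line 2 (extend unpacks [11, 19]): lst = [1, 10, 11, 19]
After line 3 (append adds [11, 19] as single element): lst = [1, 10, 11, 19, [11, 19]]

[1, 10, 11, 19, [11, 19]]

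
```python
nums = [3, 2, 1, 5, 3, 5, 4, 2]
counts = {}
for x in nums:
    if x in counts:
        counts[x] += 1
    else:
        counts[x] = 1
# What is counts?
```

Initial: counts = {}, nums = [3, 2, 1, 5, 3, 5, 4, 2]
See 3: counts = {3: 1}
See 2: counts = {3: 1, 2: 1}
See 1: counts = {3: 1, 2: 1, 1: 1}
See 5: counts = {3: 1, 2: 1, 1: 1, 5: 1}
See 3: counts = {3: 2, 2: 1, 1: 1, 5: 1}
See 5: counts = {3: 2, 2: 1, 1: 1, 5: 2}
See 4: counts = {3: 2, 2: 1, 1: 1, 5: 2, 4: 1}
See 2: counts = {3: 2, 2: 2, 1: 1, 5: 2, 4: 1}

{3: 2, 2: 2, 1: 1, 5: 2, 4: 1}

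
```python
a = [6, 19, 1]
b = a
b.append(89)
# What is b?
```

After line 1: a = [6, 19, 1]
After line 2 (b = a is an alias, same object): a = [6, 19, 1], b = [6, 19, 1]
After line 3 (b.append mutates the shared list): a = [6, 19, 1, 89], b = [6, 19, 1, 89]

[6, 19, 1, 89]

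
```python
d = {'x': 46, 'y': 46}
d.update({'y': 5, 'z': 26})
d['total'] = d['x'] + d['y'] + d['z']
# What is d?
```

After line 1: d = {'x': 46, 'y': 46}
After line 2 (y overwritten, z added): d = {'x': 46, 'y': 5, 'z': 26}
After line 3 (total = 46 + 5 + 26 = 77): d = {'x': 46, 'y': 5, 'z': 26, 'total': 77}

{'x': 46, 'y': 5, 'z': 26, 'total': 77}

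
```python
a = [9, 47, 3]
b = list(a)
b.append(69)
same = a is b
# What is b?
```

After line 1: a = [9, 47, 3]
After line 2 (b = list(a) is a shallow copy, new object): a = [9, 47, 3], b = [9, 47, 3]
After line 3 (append only mutates b): a = [9, 47, 3], b = [9, 47, 3, 69]
After line 4 (same = a is b; different objects -> False): same = False

[9, 47, 3, 69]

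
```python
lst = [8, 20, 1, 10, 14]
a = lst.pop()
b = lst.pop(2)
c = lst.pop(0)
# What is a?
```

After line 1: lst = [8, 20, 1, 10, 14]
After line 2 (pop() -> a = 14): lst = [8, 20, 1, 10]
After line 3 (pop(2) -> b = 1): lst = [8, 20, 10]
After line 4 (pop(0) -> c = 8): lst = [20, 10]

14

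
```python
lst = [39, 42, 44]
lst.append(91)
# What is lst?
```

[39, 42, 44, 91]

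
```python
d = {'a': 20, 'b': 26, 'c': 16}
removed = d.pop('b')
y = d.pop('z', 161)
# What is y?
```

After line 1: d = {'a': 20, 'b': 26, 'c': 16}
After line 2 (pop 'b' returns 26): d = {'a': 20, 'c': 16}, removed = 26
After line 3 (pop 'z' missing, returns default 161): d = {'a': 20, 'c': 16}, y = 161

161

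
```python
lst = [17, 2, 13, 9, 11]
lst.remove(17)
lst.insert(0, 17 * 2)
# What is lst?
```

After line 1: lst = [17, 2, 13, 9, 11]
After line 2 (remove first 17): lst = [2, 13, 9, 11]
After line 3 (insert 34 at index 0): lst = [34, 2, 13, 9, 11]

[34, 2, 13, 9, 11]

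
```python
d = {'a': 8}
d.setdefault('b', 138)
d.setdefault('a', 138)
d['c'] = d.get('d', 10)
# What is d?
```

After line 1: d = {'a': 8}
After line 2 (setdefault adds 'b'=138): d = {'a': 8, 'b': 138}
After line 3 (setdefault 'a' no-op, already exists): d = {'a': 8, 'b': 138}
After line 4 (get('d', 10) returns default since 'd' not in d): d = {'a': 8, 'b': 138, 'c': 10}

{'a': 8, 'b': 138, 'c': 10}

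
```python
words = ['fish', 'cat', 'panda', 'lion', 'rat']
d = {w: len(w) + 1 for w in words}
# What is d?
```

{'fish': 5, 'cat': 4, 'panda': 6, 'lion': 5, 'rat': 4}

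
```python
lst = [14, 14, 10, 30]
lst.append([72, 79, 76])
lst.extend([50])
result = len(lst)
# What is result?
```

After line 1: lst = [14, 14, 10, 30]
After line 2 (append adds [72, 79, 76] as single element): lst = [14, 14, 10, 30, [72, 79, 76]]
After line 3 (extend unpacks [50], adds 50): lst = [14, 14, 10, 30, [72, 79, 76], 50]
After line 4: result = len(lst) = 6

6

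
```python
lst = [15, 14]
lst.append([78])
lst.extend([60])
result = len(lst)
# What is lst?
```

After line 1: lst = [15, 14]
After line 2 (append adds [78] as single element): lst = [15, 14, [78]]
After line 3 (extend unpacks [60], adds 60): lst = [15, 14, [78], 60]
After line 4: result = len(lst) = 4

[15, 14, [78], 60]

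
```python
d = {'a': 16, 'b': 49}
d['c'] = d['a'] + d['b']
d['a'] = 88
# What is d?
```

After line 1: d = {'a': 16, 'b': 49}
After line 2 (d['c'] = 16 + 49): d = {'a': 16, 'b': 49, 'c': 65}
After line 3: d = {'a': 88, 'b': 49, 'c': 65}

{'a': 88, 'b': 49, 'c': 65}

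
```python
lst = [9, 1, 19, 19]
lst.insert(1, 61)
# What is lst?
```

[9, 61, 1, 19, 19]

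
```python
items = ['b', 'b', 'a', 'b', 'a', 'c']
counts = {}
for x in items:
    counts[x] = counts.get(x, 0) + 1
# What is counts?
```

Initial: counts = {}, items = ['b', 'b', 'a', 'b', 'a', 'c']
See 'b': counts = {'b': 1}
See 'b': counts = {'b': 2}
See 'a': counts = {'b': 2, 'a': 1}
See 'b': counts = {'b': 3, 'a': 1}
See 'a': counts = {'b': 3, 'a': 2}
See 'c': counts = {'b': 3, 'a': 2, 'c': 1}

{'b': 3, 'a': 2, 'c': 1}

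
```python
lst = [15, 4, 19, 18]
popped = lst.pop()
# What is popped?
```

18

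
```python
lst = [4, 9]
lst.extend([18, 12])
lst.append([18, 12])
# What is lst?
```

After line 1: lst = [4, 9]
After line 2 (extend unpacks [18, 12]): lst = [4, 9, 18, 12]
After line 3 (append adds [18, 12] as single element): lst = [4, 9, 18, 12, [18, 12]]

[4, 9, 18, 12, [18, 12]]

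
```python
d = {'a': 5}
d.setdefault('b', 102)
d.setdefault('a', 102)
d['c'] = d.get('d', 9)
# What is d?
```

After line 1: d = {'a': 5}
After line 2 (setdefault adds 'b'=102): d = {'a': 5, 'b': 102}
After line 3 (setdefault 'a' no-op, already exists): d = {'a': 5, 'b': 102}
After line 4 (get('d', 9) returns default since 'd' not in d): d = {'a': 5, 'b': 102, 'c': 9}

{'a': 5, 'b': 102, 'c': 9}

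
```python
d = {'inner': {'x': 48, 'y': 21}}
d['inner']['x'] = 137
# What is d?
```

After line 1: d = {'inner': {'x': 48, 'y': 21}}
After line 2 (inner x overwritten): d = {'inner': {'x': 137, 'y': 21}}

{'inner': {'x': 137, 'y': 21}}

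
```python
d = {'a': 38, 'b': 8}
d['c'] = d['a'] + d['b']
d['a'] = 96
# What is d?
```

After line 1: d = {'a': 38, 'b': 8}
After line 2 (d['c'] = 38 + 8): d = {'a': 38, 'b': 8, 'c': 46}
After line 3: d = {'a': 96, 'b': 8, 'c': 46}

{'a': 96, 'b': 8, 'c': 46}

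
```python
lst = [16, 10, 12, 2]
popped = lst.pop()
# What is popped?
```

2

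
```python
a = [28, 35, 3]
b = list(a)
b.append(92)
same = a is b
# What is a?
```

After line 1: a = [28, 35, 3]
After line 2 (b = list(a) is a shallow copy, new object): a = [28, 35, 3], b = [28, 35, 3]
After line 3 (append only mutates b): a = [28, 35, 3], b = [28, 35, 3, 92]
After line 4 (same = a is b; different objects -> False): same = False

[28, 35, 3]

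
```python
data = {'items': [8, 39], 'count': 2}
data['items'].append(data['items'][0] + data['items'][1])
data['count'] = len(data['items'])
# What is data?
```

After line 1: data = {'items': [8, 39], 'count': 2}
After line 2 (append 8 + 39 = 47): data = {'items': [8, 39, 47], 'count': 2}
After line 3 (count = len(items) = 3): data = {'items': [8, 39, 47], 'count': 3}

{'items': [8, 39, 47], 'count': 3}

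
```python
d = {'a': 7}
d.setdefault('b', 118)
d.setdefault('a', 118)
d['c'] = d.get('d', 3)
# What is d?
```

After line 1: d = {'a': 7}
After line 2 (setdefault adds 'b'=118): d = {'a': 7, 'b': 118}
After line 3 (setdefault 'a' no-op, already exists): d = {'a': 7, 'b': 118}
After line 4 (get('d', 3) returns default since 'd' not in d): d = {'a': 7, 'b': 118, 'c': 3}

{'a': 7, 'b': 118, 'c': 3}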